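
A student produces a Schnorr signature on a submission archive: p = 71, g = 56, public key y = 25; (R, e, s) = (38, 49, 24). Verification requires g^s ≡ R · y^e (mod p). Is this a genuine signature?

genuine

g^s mod p:
Squares mod 71: 56^1≡56, 56^2≡12, 56^4≡2, 56^8≡4, 56^16≡16
24 = 16 + 8, so 56^24 ≡ 16·4 ≡ 64 (mod 71)
R · y^e mod p:
Squares mod 71: 25^1≡25, 25^2≡57, 25^4≡54, 25^8≡5, 25^16≡25, 25^32≡57
49 = 32 + 16 + 1, so 25^49 ≡ 57·25·25 ≡ 54 (mod 71)
38·54 = 2052 ≡ 64 (mod 71)
64 ≡ 64 (mod 71); signature holds.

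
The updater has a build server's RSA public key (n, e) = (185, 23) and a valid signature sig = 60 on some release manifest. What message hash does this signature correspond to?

140

sig^2 ≡ 60^2 = 3600 ≡ 85
sig^4 ≡ 85^2 = 7225 ≡ 10
sig^8 ≡ 10^2 = 100
sig^16 ≡ 100^2 = 10000 ≡ 10
23 = 16 + 4 + 2 + 1, so sig^23 ≡ 10·10·85·60 ≡ 140 (mod 185)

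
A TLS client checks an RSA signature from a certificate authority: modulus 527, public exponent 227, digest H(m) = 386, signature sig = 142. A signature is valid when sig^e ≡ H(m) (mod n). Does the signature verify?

sig^2 ≡ 142^2 = 20164 ≡ 138
sig^4 ≡ 138^2 = 19044 ≡ 72
sig^8 ≡ 72^2 = 5184 ≡ 441
sig^16 ≡ 441^2 = 194481 ≡ 18
sig^32 ≡ 18^2 = 324
sig^64 ≡ 324^2 = 104976 ≡ 103
sig^128 ≡ 103^2 = 10609 ≡ 69
227 = 128 + 64 + 32 + 2 + 1, so sig^227 ≡ 69·103·324·138·142 ≡ 386 (mod 527)
sig^227 mod 527 = 386 matches H(m).

verifies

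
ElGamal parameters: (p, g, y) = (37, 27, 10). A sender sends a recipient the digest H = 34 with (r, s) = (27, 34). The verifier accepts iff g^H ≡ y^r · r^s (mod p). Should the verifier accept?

Left side g^H mod p:
27^2 = 729 ≡ 26
27^4 ≡ 26^2 = 676 ≡ 10
27^8 ≡ 10^2 = 100 ≡ 26
27^16 ≡ 26^2 = 676 ≡ 10
27^32 ≡ 10^2 = 100 ≡ 26
34 = 32 + 2, so 27^34 ≡ 26·26 ≡ 10 (mod 37)
Right side y^r · r^s mod p:
10^2 = 100 ≡ 26
10^4 ≡ 26^2 = 676 ≡ 10
10^8 ≡ 10^2 = 100 ≡ 26
10^16 ≡ 26^2 = 676 ≡ 10
27 = 16 + 8 + 2 + 1, so 10^27 ≡ 10·26·26·10 ≡ 1 (mod 37)
27^2 = 729 ≡ 26
27^4 ≡ 26^2 = 676 ≡ 10
27^8 ≡ 10^2 = 100 ≡ 26
27^16 ≡ 26^2 = 676 ≡ 10
27^32 ≡ 10^2 = 100 ≡ 26
34 = 32 + 2, so 27^34 ≡ 26·26 ≡ 10 (mod 37)
1·10 = 10 ≡ 10 (mod 37)
10 ≡ 10 (mod 37), so the signature is genuine.

accept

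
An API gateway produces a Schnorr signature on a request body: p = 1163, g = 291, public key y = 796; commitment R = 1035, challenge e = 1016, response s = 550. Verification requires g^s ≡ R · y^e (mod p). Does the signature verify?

g^s mod p:
291^2 = 84681 ≡ 945
291^4 ≡ 945^2 = 893025 ≡ 1004
291^8 ≡ 1004^2 = 1008016 ≡ 858
291^16 ≡ 858^2 = 736164 ≡ 1148
291^32 ≡ 1148^2 = 1317904 ≡ 225
291^64 ≡ 225^2 = 50625 ≡ 616
291^128 ≡ 616^2 = 379456 ≡ 318
291^256 ≡ 318^2 = 101124 ≡ 1106
291^512 ≡ 1106^2 = 1223236 ≡ 923
550 = 512 + 32 + 4 + 2, so 291^550 ≡ 923·225·1004·945 ≡ 482 (mod 1163)
R · y^e mod p:
796^2 = 633616 ≡ 944
796^4 ≡ 944^2 = 891136 ≡ 278
796^8 ≡ 278^2 = 77284 ≡ 526
796^16 ≡ 526^2 = 276676 ≡ 1045
796^32 ≡ 1045^2 = 1092025 ≡ 1131
796^64 ≡ 1131^2 = 1279161 ≡ 1024
796^128 ≡ 1024^2 = 1048576 ≡ 713
796^256 ≡ 713^2 = 508369 ≡ 138
796^512 ≡ 138^2 = 19044 ≡ 436
1016 = 512 + 256 + 128 + 64 + 32 + 16 + 8, so 796^1016 ≡ 436·138·713·1024·1131·1045·526 ≡ 923 (mod 1163)
1035·923 = 955305 ≡ 482 (mod 1163)
482 ≡ 482 (mod 1163); signature holds.

verifies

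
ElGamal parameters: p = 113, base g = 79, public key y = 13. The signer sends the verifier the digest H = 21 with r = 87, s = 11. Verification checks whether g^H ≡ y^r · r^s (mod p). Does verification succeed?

fails

Left side g^H mod p:
79^2 = 6241 ≡ 26
79^4 ≡ 26^2 = 676 ≡ 111
79^8 ≡ 111^2 = 12321 ≡ 4
79^16 ≡ 4^2 = 16
21 = 16 + 4 + 1, so 79^21 ≡ 16·111·79 ≡ 71 (mod 113)
Right side y^r · r^s mod p:
13^2 = 169 ≡ 56
13^4 ≡ 56^2 = 3136 ≡ 85
13^8 ≡ 85^2 = 7225 ≡ 106
13^16 ≡ 106^2 = 11236 ≡ 49
13^32 ≡ 49^2 = 2401 ≡ 28
13^64 ≡ 28^2 = 784 ≡ 106
87 = 64 + 16 + 4 + 2 + 1, so 13^87 ≡ 106·49·85·56·13 ≡ 63 (mod 113)
87^2 = 7569 ≡ 111
87^4 ≡ 111^2 = 12321 ≡ 4
87^8 ≡ 4^2 = 16
11 = 8 + 2 + 1, so 87^11 ≡ 16·111·87 ≡ 41 (mod 113)
63·41 = 2583 ≡ 97 (mod 113)
71 ≠ 97, so verification fails.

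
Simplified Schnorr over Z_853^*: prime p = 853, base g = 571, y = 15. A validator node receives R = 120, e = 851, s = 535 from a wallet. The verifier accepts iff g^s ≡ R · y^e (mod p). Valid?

g^s mod p:
Squares mod 853: 571^1≡571, 571^2≡195, 571^4≡493, 571^8≡797, 571^16≡577, 571^32≡259, 571^64≡547, 571^128≡659, 571^256≡104, 571^512≡580
535 = 512 + 16 + 4 + 2 + 1, so 571^535 ≡ 580·577·493·195·571 ≡ 8 (mod 853)
R · y^e mod p:
Squares mod 853: 15^1≡15, 15^2≡225, 15^4≡298, 15^8≡92, 15^16≡787, 15^32≡91, 15^64≡604, 15^128≡585, 15^256≡172, 15^512≡582
851 = 512 + 256 + 64 + 16 + 2 + 1, so 15^851 ≡ 582·172·604·787·225·15 ≡ 455 (mod 853)
120·455 = 54600 ≡ 8 (mod 853)
8 ≡ 8 (mod 853); signature holds.

yes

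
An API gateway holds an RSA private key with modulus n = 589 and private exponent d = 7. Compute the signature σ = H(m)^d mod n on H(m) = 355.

(H(m))^7 mod 589 = 143

143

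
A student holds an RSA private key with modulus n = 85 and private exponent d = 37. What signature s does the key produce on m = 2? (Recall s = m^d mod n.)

32

m^2 ≡ 2^2 = 4
m^4 ≡ 4^2 = 16
m^8 ≡ 16^2 = 256 ≡ 1
m^16 ≡ 1^2 = 1
m^32 ≡ 1^2 = 1
37 = 32 + 4 + 1, so m^37 ≡ 1·16·2 ≡ 32 (mod 85)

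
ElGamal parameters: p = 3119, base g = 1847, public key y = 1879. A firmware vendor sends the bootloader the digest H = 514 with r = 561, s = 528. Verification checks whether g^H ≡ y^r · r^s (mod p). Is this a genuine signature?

Left side g^H mod p:
1847^2 = 3411409 ≡ 2342
1847^4 ≡ 2342^2 = 5484964 ≡ 1762
1847^8 ≡ 1762^2 = 3104644 ≡ 1239
1847^16 ≡ 1239^2 = 1535121 ≡ 573
1847^32 ≡ 573^2 = 328329 ≡ 834
1847^64 ≡ 834^2 = 695556 ≡ 19
1847^128 ≡ 19^2 = 361
1847^256 ≡ 361^2 = 130321 ≡ 2442
1847^512 ≡ 2442^2 = 5963364 ≡ 2955
514 = 512 + 2, so 1847^514 ≡ 2955·2342 ≡ 2668 (mod 3119)
Right side y^r · r^s mod p:
1879^2 = 3530641 ≡ 3052
1879^4 ≡ 3052^2 = 9314704 ≡ 1370
1879^8 ≡ 1370^2 = 1876900 ≡ 2381
1879^16 ≡ 2381^2 = 5669161 ≡ 1938
1879^32 ≡ 1938^2 = 3755844 ≡ 568
1879^64 ≡ 568^2 = 322624 ≡ 1367
1879^128 ≡ 1367^2 = 1868689 ≡ 408
1879^256 ≡ 408^2 = 166464 ≡ 1157
1879^512 ≡ 1157^2 = 1338649 ≡ 598
561 = 512 + 32 + 16 + 1, so 1879^561 ≡ 598·568·1938·1879 ≡ 2056 (mod 3119)
561^2 = 314721 ≡ 2821
561^4 ≡ 2821^2 = 7958041 ≡ 1472
561^8 ≡ 1472^2 = 2166784 ≡ 2198
561^16 ≡ 2198^2 = 4831204 ≡ 2992
561^32 ≡ 2992^2 = 8952064 ≡ 534
561^64 ≡ 534^2 = 285156 ≡ 1327
561^128 ≡ 1327^2 = 1760929 ≡ 1813
561^256 ≡ 1813^2 = 3286969 ≡ 2662
561^512 ≡ 2662^2 = 7086244 ≡ 2995
528 = 512 + 16, so 561^528 ≡ 2995·2992 ≡ 153 (mod 3119)
2056·153 = 314568 ≡ 2668 (mod 3119)
2668 ≡ 2668 (mod 3119), so the signature is genuine.

genuine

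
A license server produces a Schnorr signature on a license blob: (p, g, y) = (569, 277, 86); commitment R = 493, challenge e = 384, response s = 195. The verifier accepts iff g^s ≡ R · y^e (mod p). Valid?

no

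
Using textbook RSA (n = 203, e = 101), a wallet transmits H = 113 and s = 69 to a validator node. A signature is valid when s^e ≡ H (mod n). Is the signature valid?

invalid

Squares mod 203: s^1≡69, s^2≡92, s^4≡141, s^8≡190, s^16≡169, s^32≡141, s^64≡190
101 = 64 + 32 + 4 + 1, so s^101 ≡ 190·141·141·69 ≡ 90 (mod 203)
The recovered value 90 does not match the digest 113.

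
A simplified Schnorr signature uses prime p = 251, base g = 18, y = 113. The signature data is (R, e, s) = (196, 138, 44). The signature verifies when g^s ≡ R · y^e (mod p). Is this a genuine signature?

g^s mod p:
Squares mod 251: 18^1≡18, 18^2≡73, 18^4≡58, 18^8≡101, 18^16≡161, 18^32≡68
44 = 32 + 8 + 4, so 18^44 ≡ 68·101·58 ≡ 7 (mod 251)
R · y^e mod p:
Squares mod 251: 113^1≡113, 113^2≡219, 113^4≡20, 113^8≡149, 113^16≡113, 113^32≡219, 113^64≡20, 113^128≡149
138 = 128 + 8 + 2, so 113^138 ≡ 149·149·219 ≡ 149 (mod 251)
196·149 = 29204 ≡ 88 (mod 251)
7 ≠ 88; the check fails.

forged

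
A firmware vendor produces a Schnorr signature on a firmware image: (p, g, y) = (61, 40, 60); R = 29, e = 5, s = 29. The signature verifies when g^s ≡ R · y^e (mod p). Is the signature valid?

g^s mod p:
40^2 = 1600 ≡ 14
40^4 ≡ 14^2 = 196 ≡ 13
40^8 ≡ 13^2 = 169 ≡ 47
40^16 ≡ 47^2 = 2209 ≡ 13
29 = 16 + 8 + 4 + 1, so 40^29 ≡ 13·47·13·40 ≡ 32 (mod 61)
R · y^e mod p:
60^2 = 3600 ≡ 1
60^4 ≡ 1^2 = 1
5 = 4 + 1, so 60^5 ≡ 1·60 ≡ 60 (mod 61)
29·60 = 1740 ≡ 32 (mod 61)
32 ≡ 32 (mod 61); signature holds.

valid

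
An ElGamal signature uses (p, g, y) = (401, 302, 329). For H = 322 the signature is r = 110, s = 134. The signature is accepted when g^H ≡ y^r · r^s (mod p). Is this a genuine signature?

genuine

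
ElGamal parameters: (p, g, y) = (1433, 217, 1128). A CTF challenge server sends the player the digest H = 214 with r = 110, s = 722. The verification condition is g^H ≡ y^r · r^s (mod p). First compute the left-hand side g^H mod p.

217^2 = 47089 ≡ 1233
217^4 ≡ 1233^2 = 1520289 ≡ 1309
217^8 ≡ 1309^2 = 1713481 ≡ 1046
217^16 ≡ 1046^2 = 1094116 ≡ 737
217^32 ≡ 737^2 = 543169 ≡ 62
217^64 ≡ 62^2 = 3844 ≡ 978
217^128 ≡ 978^2 = 956484 ≡ 673
214 = 128 + 64 + 16 + 4 + 2, so 217^214 ≡ 673·978·737·1309·1233 ≡ 1062 (mod 1433)

1062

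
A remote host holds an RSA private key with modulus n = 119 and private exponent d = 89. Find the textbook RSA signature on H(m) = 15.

15

(H(m))^2 ≡ 15^2 = 225 ≡ 106
(H(m))^4 ≡ 106^2 = 11236 ≡ 50
(H(m))^8 ≡ 50^2 = 2500 ≡ 1
(H(m))^16 ≡ 1^2 = 1
(H(m))^32 ≡ 1^2 = 1
(H(m))^64 ≡ 1^2 = 1
89 = 64 + 16 + 8 + 1, so (H(m))^89 ≡ 1·1·1·15 ≡ 15 (mod 119)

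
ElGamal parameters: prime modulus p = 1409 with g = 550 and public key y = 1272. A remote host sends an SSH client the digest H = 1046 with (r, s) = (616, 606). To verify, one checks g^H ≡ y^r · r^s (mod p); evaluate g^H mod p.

1077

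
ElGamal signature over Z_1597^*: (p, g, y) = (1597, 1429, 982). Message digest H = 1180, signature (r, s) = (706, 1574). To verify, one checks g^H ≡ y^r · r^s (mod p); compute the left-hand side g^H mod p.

1429^2 = 2042041 ≡ 1075
1429^4 ≡ 1075^2 = 1155625 ≡ 994
1429^8 ≡ 994^2 = 988036 ≡ 1090
1429^16 ≡ 1090^2 = 1188100 ≡ 1529
1429^32 ≡ 1529^2 = 2337841 ≡ 1430
1429^64 ≡ 1430^2 = 2044900 ≡ 740
1429^128 ≡ 740^2 = 547600 ≡ 1426
1429^256 ≡ 1426^2 = 2033476 ≡ 495
1429^512 ≡ 495^2 = 245025 ≡ 684
1429^1024 ≡ 684^2 = 467856 ≡ 1532
1180 = 1024 + 128 + 16 + 8 + 4, so 1429^1180 ≡ 1532·1426·1529·1090·994 ≡ 361 (mod 1597)

361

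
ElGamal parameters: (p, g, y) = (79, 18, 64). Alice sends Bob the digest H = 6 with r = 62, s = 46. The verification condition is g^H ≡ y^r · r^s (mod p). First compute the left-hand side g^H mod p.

38

18^2 = 324 ≡ 8
18^4 ≡ 8^2 = 64
6 = 4 + 2, so 18^6 ≡ 64·8 ≡ 38 (mod 79)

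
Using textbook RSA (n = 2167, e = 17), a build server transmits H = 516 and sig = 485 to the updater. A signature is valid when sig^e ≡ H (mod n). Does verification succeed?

sig^17 mod 2167 = 1651
sig^17 mod 2167 = 1651, but H = 516.

fails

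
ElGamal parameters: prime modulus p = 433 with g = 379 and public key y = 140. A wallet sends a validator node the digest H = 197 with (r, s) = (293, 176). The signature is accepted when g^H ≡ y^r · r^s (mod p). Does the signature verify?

does not verify

Left side g^H mod p:
Squares mod 433: 379^1≡379, 379^2≡318, 379^4≡235, 379^8≡234, 379^16≡198, 379^32≡234, 379^64≡198, 379^128≡234
197 = 128 + 64 + 4 + 1, so 379^197 ≡ 234·198·235·379 ≡ 300 (mod 433)
Right side y^r · r^s mod p:
Squares mod 433: 140^1≡140, 140^2≡115, 140^4≡235, 140^8≡234, 140^16≡198, 140^32≡234, 140^64≡198, 140^128≡234, 140^256≡198
293 = 256 + 32 + 4 + 1, so 140^293 ≡ 198·234·235·140 ≡ 425 (mod 433)
Squares mod 433: 293^1≡293, 293^2≡115, 293^4≡235, 293^8≡234, 293^16≡198, 293^32≡234, 293^64≡198, 293^128≡234
176 = 128 + 32 + 16, so 293^176 ≡ 234·234·198 ≡ 234 (mod 433)
425·234 = 99450 ≡ 293 (mod 433)
300 ≠ 293, so verification fails.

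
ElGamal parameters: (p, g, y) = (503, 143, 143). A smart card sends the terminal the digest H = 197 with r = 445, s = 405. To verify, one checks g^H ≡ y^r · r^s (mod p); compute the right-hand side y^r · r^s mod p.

370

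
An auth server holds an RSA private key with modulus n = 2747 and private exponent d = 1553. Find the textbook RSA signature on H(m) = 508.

1923

(H(m))^1553 mod 2747 = 1923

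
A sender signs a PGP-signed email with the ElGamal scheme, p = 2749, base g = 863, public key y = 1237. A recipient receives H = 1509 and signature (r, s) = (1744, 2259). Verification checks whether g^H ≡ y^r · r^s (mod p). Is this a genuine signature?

genuine

Left side g^H mod p:
863^2 = 744769 ≡ 2539
863^4 ≡ 2539^2 = 6446521 ≡ 116
863^8 ≡ 116^2 = 13456 ≡ 2460
863^16 ≡ 2460^2 = 6051600 ≡ 1051
863^32 ≡ 1051^2 = 1104601 ≡ 2252
863^64 ≡ 2252^2 = 5071504 ≡ 2348
863^128 ≡ 2348^2 = 5513104 ≡ 1359
863^256 ≡ 1359^2 = 1846881 ≡ 2302
863^512 ≡ 2302^2 = 5299204 ≡ 1881
863^1024 ≡ 1881^2 = 3538161 ≡ 198
1509 = 1024 + 256 + 128 + 64 + 32 + 4 + 1, so 863^1509 ≡ 198·2302·1359·2348·2252·116·863 ≡ 1175 (mod 2749)
Right side y^r · r^s mod p:
1237^2 = 1530169 ≡ 1725
1237^4 ≡ 1725^2 = 2975625 ≡ 1207
1237^8 ≡ 1207^2 = 1456849 ≡ 2628
1237^16 ≡ 2628^2 = 6906384 ≡ 896
1237^32 ≡ 896^2 = 802816 ≡ 108
1237^64 ≡ 108^2 = 11664 ≡ 668
1237^128 ≡ 668^2 = 446224 ≡ 886
1237^256 ≡ 886^2 = 784996 ≡ 1531
1237^512 ≡ 1531^2 = 2343961 ≡ 1813
1237^1024 ≡ 1813^2 = 3286969 ≡ 1914
1744 = 1024 + 512 + 128 + 64 + 16, so 1237^1744 ≡ 1914·1813·886·668·896 ≡ 1760 (mod 2749)
1744^2 = 3041536 ≡ 1142
1744^4 ≡ 1142^2 = 1304164 ≡ 1138
1744^8 ≡ 1138^2 = 1295044 ≡ 265
1744^16 ≡ 265^2 = 70225 ≡ 1500
1744^32 ≡ 1500^2 = 2250000 ≡ 1318
1744^64 ≡ 1318^2 = 1737124 ≡ 2505
1744^128 ≡ 2505^2 = 6275025 ≡ 1807
1744^256 ≡ 1807^2 = 3265249 ≡ 2186
1744^512 ≡ 2186^2 = 4778596 ≡ 834
1744^1024 ≡ 834^2 = 695556 ≡ 59
1744^2048 ≡ 59^2 = 3481 ≡ 732
2259 = 2048 + 128 + 64 + 16 + 2 + 1, so 1744^2259 ≡ 732·1807·2505·1500·1142·1744 ≡ 2695 (mod 2749)
1760·2695 = 4743200 ≡ 1175 (mod 2749)
1175 ≡ 1175 (mod 2749), so the signature is genuine.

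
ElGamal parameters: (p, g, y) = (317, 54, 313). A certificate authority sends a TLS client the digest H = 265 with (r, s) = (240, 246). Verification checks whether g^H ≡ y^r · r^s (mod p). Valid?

no

Left side g^H mod p:
54^2 = 2916 ≡ 63
54^4 ≡ 63^2 = 3969 ≡ 165
54^8 ≡ 165^2 = 27225 ≡ 280
54^16 ≡ 280^2 = 78400 ≡ 101
54^32 ≡ 101^2 = 10201 ≡ 57
54^64 ≡ 57^2 = 3249 ≡ 79
54^128 ≡ 79^2 = 6241 ≡ 218
54^256 ≡ 218^2 = 47524 ≡ 291
265 = 256 + 8 + 1, so 54^265 ≡ 291·280·54 ≡ 277 (mod 317)
Right side y^r · r^s mod p:
313^2 = 97969 ≡ 16
313^4 ≡ 16^2 = 256
313^8 ≡ 256^2 = 65536 ≡ 234
313^16 ≡ 234^2 = 54756 ≡ 232
313^32 ≡ 232^2 = 53824 ≡ 251
313^64 ≡ 251^2 = 63001 ≡ 235
313^128 ≡ 235^2 = 55225 ≡ 67
240 = 128 + 64 + 32 + 16, so 313^240 ≡ 67·235·251·232 ≡ 253 (mod 317)
240^2 = 57600 ≡ 223
240^4 ≡ 223^2 = 49729 ≡ 277
240^8 ≡ 277^2 = 76729 ≡ 15
240^16 ≡ 15^2 = 225
240^32 ≡ 225^2 = 50625 ≡ 222
240^64 ≡ 222^2 = 49284 ≡ 149
240^128 ≡ 149^2 = 22201 ≡ 11
246 = 128 + 64 + 32 + 16 + 4 + 2, so 240^246 ≡ 11·149·222·225·277·223 ≡ 113 (mod 317)
253·113 = 28589 ≡ 59 (mod 317)
277 ≠ 59, so verification fails.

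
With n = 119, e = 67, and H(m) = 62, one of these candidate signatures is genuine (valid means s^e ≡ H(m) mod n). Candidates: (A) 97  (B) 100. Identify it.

A

Candidate A: Squares mod 119: 97^1≡97, 97^2≡8, 97^4≡64, 97^8≡50, 97^16≡1, 97^32≡1, 97^64≡1; 67 = 64 + 2 + 1, so 97^67 ≡ 1·8·97 ≡ 62 (mod 119)
  → matches H(m) = 62
Candidate B: Squares mod 119: 100^1≡100, 100^2≡4, 100^4≡16, 100^8≡18, 100^16≡86, 100^32≡18, 100^64≡86; 67 = 64 + 2 + 1, so 100^67 ≡ 86·4·100 ≡ 9 (mod 119)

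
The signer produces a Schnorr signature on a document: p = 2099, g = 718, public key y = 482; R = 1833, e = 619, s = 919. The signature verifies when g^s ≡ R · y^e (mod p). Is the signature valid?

valid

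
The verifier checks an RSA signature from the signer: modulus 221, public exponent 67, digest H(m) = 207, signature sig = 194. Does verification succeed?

passes

Squares mod 221: sig^1≡194, sig^2≡66, sig^4≡157, sig^8≡118, sig^16≡1, sig^32≡1, sig^64≡1
67 = 64 + 2 + 1, so sig^67 ≡ 1·66·194 ≡ 207 (mod 221)
207 = H(m), so the signature checks out.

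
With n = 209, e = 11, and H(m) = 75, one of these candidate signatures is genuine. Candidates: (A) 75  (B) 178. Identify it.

Candidate A: 75^2 = 5625 ≡ 191; 75^4 ≡ 191^2 = 36481 ≡ 115; 75^8 ≡ 115^2 = 13225 ≡ 58; 11 = 8 + 2 + 1, so 75^11 ≡ 58·191·75 ≡ 75 (mod 209)
  → matches H(m) = 75
Candidate B: 178^2 = 31684 ≡ 125; 178^4 ≡ 125^2 = 15625 ≡ 159; 178^8 ≡ 159^2 = 25281 ≡ 201; 11 = 8 + 2 + 1, so 178^11 ≡ 201·125·178 ≡ 68 (mod 209)

A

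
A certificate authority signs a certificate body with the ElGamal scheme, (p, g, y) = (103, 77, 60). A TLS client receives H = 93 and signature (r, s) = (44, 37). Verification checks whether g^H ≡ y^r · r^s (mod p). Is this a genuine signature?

genuine

Left side g^H mod p:
Squares mod 103: 77^1≡77, 77^2≡58, 77^4≡68, 77^8≡92, 77^16≡18, 77^32≡15, 77^64≡19
93 = 64 + 16 + 8 + 4 + 1, so 77^93 ≡ 19·18·92·68·77 ≡ 94 (mod 103)
Right side y^r · r^s mod p:
Squares mod 103: 60^1≡60, 60^2≡98, 60^4≡25, 60^8≡7, 60^16≡49, 60^32≡32
44 = 32 + 8 + 4, so 60^44 ≡ 32·7·25 ≡ 38 (mod 103)
Squares mod 103: 44^1≡44, 44^2≡82, 44^4≡29, 44^8≡17, 44^16≡83, 44^32≡91
37 = 32 + 4 + 1, so 44^37 ≡ 91·29·44 ≡ 35 (mod 103)
38·35 = 1330 ≡ 94 (mod 103)
94 ≡ 94 (mod 103), so the signature is genuine.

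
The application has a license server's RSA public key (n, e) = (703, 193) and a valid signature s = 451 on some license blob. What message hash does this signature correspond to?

477

Squares mod 703: s^1≡451, s^2≡234, s^4≡625, s^8≡460, s^16≡700, s^32≡9, s^64≡81, s^128≡234
193 = 128 + 64 + 1, so s^193 ≡ 234·81·451 ≡ 477 (mod 703)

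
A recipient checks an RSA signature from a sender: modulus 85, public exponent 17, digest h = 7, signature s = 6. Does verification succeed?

fails

Squares mod 85: s^1≡6, s^2≡36, s^4≡21, s^8≡16, s^16≡1
17 = 16 + 1, so s^17 ≡ 1·6 ≡ 6 (mod 85)
The recovered value 6 does not match the digest 7.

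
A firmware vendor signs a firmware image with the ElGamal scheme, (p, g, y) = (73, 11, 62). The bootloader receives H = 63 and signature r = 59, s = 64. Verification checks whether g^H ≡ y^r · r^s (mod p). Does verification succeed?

Left side g^H mod p:
11^2 = 121 ≡ 48
11^4 ≡ 48^2 = 2304 ≡ 41
11^8 ≡ 41^2 = 1681 ≡ 2
11^16 ≡ 2^2 = 4
11^32 ≡ 4^2 = 16
63 = 32 + 16 + 8 + 4 + 2 + 1, so 11^63 ≡ 16·4·2·41·48·11 ≡ 10 (mod 73)
Right side y^r · r^s mod p:
62^2 = 3844 ≡ 48
62^4 ≡ 48^2 = 2304 ≡ 41
62^8 ≡ 41^2 = 1681 ≡ 2
62^16 ≡ 2^2 = 4
62^32 ≡ 4^2 = 16
59 = 32 + 16 + 8 + 2 + 1, so 62^59 ≡ 16·4·2·48·62 ≡ 14 (mod 73)
59^2 = 3481 ≡ 50
59^4 ≡ 50^2 = 2500 ≡ 18
59^8 ≡ 18^2 = 324 ≡ 32
59^16 ≡ 32^2 = 1024 ≡ 2
59^32 ≡ 2^2 = 4
59^64 ≡ 4^2 = 16
14·16 = 224 ≡ 5 (mod 73)
10 ≠ 5, so verification fails.

fails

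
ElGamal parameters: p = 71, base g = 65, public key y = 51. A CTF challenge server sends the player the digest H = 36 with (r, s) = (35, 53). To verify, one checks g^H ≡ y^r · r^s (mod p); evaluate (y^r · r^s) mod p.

51^2 = 2601 ≡ 45
51^4 ≡ 45^2 = 2025 ≡ 37
51^8 ≡ 37^2 = 1369 ≡ 20
51^16 ≡ 20^2 = 400 ≡ 45
51^32 ≡ 45^2 = 2025 ≡ 37
35 = 32 + 2 + 1, so 51^35 ≡ 37·45·51 ≡ 70 (mod 71)
35^2 = 1225 ≡ 18
35^4 ≡ 18^2 = 324 ≡ 40
35^8 ≡ 40^2 = 1600 ≡ 38
35^16 ≡ 38^2 = 1444 ≡ 24
35^32 ≡ 24^2 = 576 ≡ 8
53 = 32 + 16 + 4 + 1, so 35^53 ≡ 8·24·40·35 ≡ 65 (mod 71)
y^r · r^s ≡ 70·65 = 4550 ≡ 6 (mod 71)

6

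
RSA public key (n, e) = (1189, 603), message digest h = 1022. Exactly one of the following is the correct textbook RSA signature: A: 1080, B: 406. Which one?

A

Candidate A: 1080^603 mod 1189 = 1022
  → matches h = 1022
Candidate B: 406^603 mod 1189 = 551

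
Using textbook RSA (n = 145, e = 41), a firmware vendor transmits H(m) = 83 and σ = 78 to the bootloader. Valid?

σ^2 ≡ 78^2 = 6084 ≡ 139
σ^4 ≡ 139^2 = 19321 ≡ 36
σ^8 ≡ 36^2 = 1296 ≡ 136
σ^16 ≡ 136^2 = 18496 ≡ 81
σ^32 ≡ 81^2 = 6561 ≡ 36
41 = 32 + 8 + 1, so σ^41 ≡ 36·136·78 ≡ 103 (mod 145)
The recovered value 103 does not match the digest 83.

no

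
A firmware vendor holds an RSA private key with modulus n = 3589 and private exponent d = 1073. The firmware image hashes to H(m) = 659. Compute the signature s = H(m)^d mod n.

Squares mod 3589: (H(m))^1≡659, (H(m))^2≡12, (H(m))^4≡144, (H(m))^8≡2791, (H(m))^16≡1551, (H(m))^32≡971, (H(m))^64≡2523, (H(m))^128≡2232, (H(m))^256≡292, (H(m))^512≡2717, (H(m))^1024≡3105
1073 = 1024 + 32 + 16 + 1, so (H(m))^1073 ≡ 3105·971·1551·659 ≡ 3318 (mod 3589)

3318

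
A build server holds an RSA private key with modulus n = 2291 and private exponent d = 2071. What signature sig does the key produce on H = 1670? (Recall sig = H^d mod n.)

H^2071 mod 2291 = 737

737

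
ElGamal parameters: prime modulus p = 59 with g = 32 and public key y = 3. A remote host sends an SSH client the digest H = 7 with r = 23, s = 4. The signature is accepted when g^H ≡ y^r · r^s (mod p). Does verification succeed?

Left side g^H mod p:
32^2 = 1024 ≡ 21
32^4 ≡ 21^2 = 441 ≡ 28
7 = 4 + 2 + 1, so 32^7 ≡ 28·21·32 ≡ 54 (mod 59)
Right side y^r · r^s mod p:
3^2 = 9
3^4 ≡ 9^2 = 81 ≡ 22
3^8 ≡ 22^2 = 484 ≡ 12
3^16 ≡ 12^2 = 144 ≡ 26
23 = 16 + 4 + 2 + 1, so 3^23 ≡ 26·22·9·3 ≡ 45 (mod 59)
23^2 = 529 ≡ 57
23^4 ≡ 57^2 = 3249 ≡ 4
45·4 = 180 ≡ 3 (mod 59)
54 ≠ 3, so verification fails.

fails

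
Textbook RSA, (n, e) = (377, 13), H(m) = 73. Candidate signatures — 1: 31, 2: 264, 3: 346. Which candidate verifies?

3

Candidate 1: Squares mod 377: 31^1≡31, 31^2≡207, 31^4≡248, 31^8≡53; 13 = 8 + 4 + 1, so 31^13 ≡ 53·248·31 ≡ 304 (mod 377)
Candidate 2: Squares mod 377: 264^1≡264, 264^2≡328, 264^4≡139, 264^8≡94; 13 = 8 + 4 + 1, so 264^13 ≡ 94·139·264 ≡ 251 (mod 377)
Candidate 3: Squares mod 377: 346^1≡346, 346^2≡207, 346^4≡248, 346^8≡53; 13 = 8 + 4 + 1, so 346^13 ≡ 53·248·346 ≡ 73 (mod 377)
  → matches H(m) = 73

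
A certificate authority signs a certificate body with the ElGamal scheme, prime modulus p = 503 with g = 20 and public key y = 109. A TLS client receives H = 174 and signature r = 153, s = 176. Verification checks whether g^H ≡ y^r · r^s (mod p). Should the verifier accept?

reject

Left side g^H mod p:
20^174 mod 503 = 56
Right side y^r · r^s mod p:
109^153 mod 503 = 479
153^176 mod 503 = 468
479·468 = 224172 ≡ 337 (mod 503)
56 ≠ 337, so verification fails.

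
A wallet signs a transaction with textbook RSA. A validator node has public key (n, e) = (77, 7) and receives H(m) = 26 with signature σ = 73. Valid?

σ^2 ≡ 73^2 = 5329 ≡ 16
σ^4 ≡ 16^2 = 256 ≡ 25
7 = 4 + 2 + 1, so σ^7 ≡ 25·16·73 ≡ 17 (mod 77)
17 ≠ 26, so verification fails.

no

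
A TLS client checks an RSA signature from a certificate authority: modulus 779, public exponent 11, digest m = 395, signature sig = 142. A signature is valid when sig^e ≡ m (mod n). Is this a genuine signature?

forged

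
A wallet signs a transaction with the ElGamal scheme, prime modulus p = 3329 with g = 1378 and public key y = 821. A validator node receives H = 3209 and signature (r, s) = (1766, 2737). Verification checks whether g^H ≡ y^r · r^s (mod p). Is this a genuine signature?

Left side g^H mod p:
1378^2 = 1898884 ≡ 1354
1378^4 ≡ 1354^2 = 1833316 ≡ 2366
1378^8 ≡ 2366^2 = 5597956 ≡ 1907
1378^16 ≡ 1907^2 = 3636649 ≡ 1381
1378^32 ≡ 1381^2 = 1907161 ≡ 2973
1378^64 ≡ 2973^2 = 8838729 ≡ 234
1378^128 ≡ 234^2 = 54756 ≡ 1492
1378^256 ≡ 1492^2 = 2226064 ≡ 2292
1378^512 ≡ 2292^2 = 5253264 ≡ 102
1378^1024 ≡ 102^2 = 10404 ≡ 417
1378^2048 ≡ 417^2 = 173889 ≡ 781
3209 = 2048 + 1024 + 128 + 8 + 1, so 1378^3209 ≡ 781·417·1492·1907·1378 ≡ 2212 (mod 3329)
Right side y^r · r^s mod p:
821^2 = 674041 ≡ 1583
821^4 ≡ 1583^2 = 2505889 ≡ 2481
821^8 ≡ 2481^2 = 6155361 ≡ 40
821^16 ≡ 40^2 = 1600
821^32 ≡ 1600^2 = 2560000 ≡ 3328
821^64 ≡ 3328^2 = 11075584 ≡ 1
821^128 ≡ 1^2 = 1
821^256 ≡ 1^2 = 1
821^512 ≡ 1^2 = 1
821^1024 ≡ 1^2 = 1
1766 = 1024 + 512 + 128 + 64 + 32 + 4 + 2, so 821^1766 ≡ 1·1·1·1·3328·2481·1583 ≡ 797 (mod 3329)
1766^2 = 3118756 ≡ 2812
1766^4 ≡ 2812^2 = 7907344 ≡ 969
1766^8 ≡ 969^2 = 938961 ≡ 183
1766^16 ≡ 183^2 = 33489 ≡ 199
1766^32 ≡ 199^2 = 39601 ≡ 2982
1766^64 ≡ 2982^2 = 8892324 ≡ 565
1766^128 ≡ 565^2 = 319225 ≡ 2970
1766^256 ≡ 2970^2 = 8820900 ≡ 2379
1766^512 ≡ 2379^2 = 5659641 ≡ 341
1766^1024 ≡ 341^2 = 116281 ≡ 3095
1766^2048 ≡ 3095^2 = 9579025 ≡ 1492
2737 = 2048 + 512 + 128 + 32 + 16 + 1, so 1766^2737 ≡ 1492·341·2970·2982·199·1766 ≡ 2676 (mod 3329)
797·2676 = 2132772 ≡ 2212 (mod 3329)
2212 ≡ 2212 (mod 3329), so the signature is genuine.

genuine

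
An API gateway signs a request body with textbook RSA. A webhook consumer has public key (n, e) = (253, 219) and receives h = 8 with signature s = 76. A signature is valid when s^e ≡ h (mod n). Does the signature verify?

s^2 ≡ 76^2 = 5776 ≡ 210
s^4 ≡ 210^2 = 44100 ≡ 78
s^8 ≡ 78^2 = 6084 ≡ 12
s^16 ≡ 12^2 = 144
s^32 ≡ 144^2 = 20736 ≡ 243
s^64 ≡ 243^2 = 59049 ≡ 100
s^128 ≡ 100^2 = 10000 ≡ 133
219 = 128 + 64 + 16 + 8 + 2 + 1, so s^219 ≡ 133·100·144·12·210·76 ≡ 10 (mod 253)
s^219 mod 253 = 10, but h = 8.

does not verify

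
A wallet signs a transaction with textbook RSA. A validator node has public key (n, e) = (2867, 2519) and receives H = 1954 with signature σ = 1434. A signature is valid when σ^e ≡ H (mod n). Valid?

Squares mod 2867: σ^1≡1434, σ^2≡717, σ^4≡896, σ^8≡56, σ^16≡269, σ^32≡686, σ^64≡408, σ^128≡178, σ^256≡147, σ^512≡1540, σ^1024≡591, σ^2048≡2374
2519 = 2048 + 256 + 128 + 64 + 16 + 4 + 2 + 1, so σ^2519 ≡ 2374·147·178·408·269·896·717·1434 ≡ 1954 (mod 2867)
σ^2519 mod 2867 = 1954 matches H.

yes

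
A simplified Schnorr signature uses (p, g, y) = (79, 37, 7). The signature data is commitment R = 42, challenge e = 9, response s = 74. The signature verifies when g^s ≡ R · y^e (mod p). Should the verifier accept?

g^s mod p:
37^74 mod 79 = 9
R · y^e mod p:
7^9 mod 79 = 12
42·12 = 504 ≡ 30 (mod 79)
9 ≠ 30; the check fails.

reject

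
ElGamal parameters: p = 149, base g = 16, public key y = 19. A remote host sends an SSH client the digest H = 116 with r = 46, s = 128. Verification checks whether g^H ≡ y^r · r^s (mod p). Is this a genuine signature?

genuine

Left side g^H mod p:
16^116 mod 149 = 63
Right side y^r · r^s mod p:
19^46 mod 149 = 125
46^128 mod 149 = 16
125·16 = 2000 ≡ 63 (mod 149)
63 ≡ 63 (mod 149), so the signature is genuine.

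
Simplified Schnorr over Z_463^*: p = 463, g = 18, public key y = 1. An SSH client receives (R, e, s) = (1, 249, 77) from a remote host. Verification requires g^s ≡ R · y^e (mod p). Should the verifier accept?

accept

g^s mod p:
18^77 mod 463 = 1
R · y^e mod p:
1^249 mod 463 = 1
1·1 = 1 ≡ 1 (mod 463)
1 ≡ 1 (mod 463); signature holds.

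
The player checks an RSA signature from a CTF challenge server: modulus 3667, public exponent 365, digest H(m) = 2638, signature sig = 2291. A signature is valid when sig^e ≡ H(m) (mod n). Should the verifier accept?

reject

Squares mod 3667: sig^1≡2291, sig^2≡1204, sig^4≡1151, sig^8≡1014, sig^16≡1436, sig^32≡1242, sig^64≡2424, sig^128≡1242, sig^256≡2424
365 = 256 + 64 + 32 + 8 + 4 + 1, so sig^365 ≡ 2424·2424·1242·1014·1151·2291 ≡ 3560 (mod 3667)
The recovered value 3560 does not match the digest 2638.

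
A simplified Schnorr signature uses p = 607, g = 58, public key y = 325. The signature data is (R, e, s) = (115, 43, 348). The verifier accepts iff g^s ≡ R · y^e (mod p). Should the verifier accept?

reject

g^s mod p:
58^2 = 3364 ≡ 329
58^4 ≡ 329^2 = 108241 ≡ 195
58^8 ≡ 195^2 = 38025 ≡ 391
58^16 ≡ 391^2 = 152881 ≡ 524
58^32 ≡ 524^2 = 274576 ≡ 212
58^64 ≡ 212^2 = 44944 ≡ 26
58^128 ≡ 26^2 = 676 ≡ 69
58^256 ≡ 69^2 = 4761 ≡ 512
348 = 256 + 64 + 16 + 8 + 4, so 58^348 ≡ 512·26·524·391·195 ≡ 552 (mod 607)
R · y^e mod p:
325^2 = 105625 ≡ 7
325^4 ≡ 7^2 = 49
325^8 ≡ 49^2 = 2401 ≡ 580
325^16 ≡ 580^2 = 336400 ≡ 122
325^32 ≡ 122^2 = 14884 ≡ 316
43 = 32 + 8 + 2 + 1, so 325^43 ≡ 316·580·7·325 ≡ 346 (mod 607)
115·346 = 39790 ≡ 335 (mod 607)
552 ≠ 335; the check fails.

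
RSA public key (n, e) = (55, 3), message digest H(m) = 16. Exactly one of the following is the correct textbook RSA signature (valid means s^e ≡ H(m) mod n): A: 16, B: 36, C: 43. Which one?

B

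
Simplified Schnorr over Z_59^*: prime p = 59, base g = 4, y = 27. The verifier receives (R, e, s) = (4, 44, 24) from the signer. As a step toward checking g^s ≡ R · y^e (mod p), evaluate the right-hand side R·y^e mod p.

27^44 mod 59 = 26
R · y^e ≡ 4·26 = 104 ≡ 45 (mod 59)

45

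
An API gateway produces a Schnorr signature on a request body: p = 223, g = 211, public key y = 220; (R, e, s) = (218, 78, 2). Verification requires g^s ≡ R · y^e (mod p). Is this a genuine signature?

genuine

g^s mod p:
211^2 mod 223 = 144
R · y^e mod p:
220^78 mod 223 = 105
218·105 = 22890 ≡ 144 (mod 223)
144 ≡ 144 (mod 223); signature holds.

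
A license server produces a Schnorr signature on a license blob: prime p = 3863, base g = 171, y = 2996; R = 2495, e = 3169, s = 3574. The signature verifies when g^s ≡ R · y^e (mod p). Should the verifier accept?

reject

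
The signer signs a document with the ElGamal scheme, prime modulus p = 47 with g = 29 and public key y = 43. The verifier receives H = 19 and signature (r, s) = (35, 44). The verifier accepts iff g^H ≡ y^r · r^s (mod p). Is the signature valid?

Left side g^H mod p:
Squares mod 47: 29^1≡29, 29^2≡42, 29^4≡25, 29^8≡14, 29^16≡8
19 = 16 + 2 + 1, so 29^19 ≡ 8·42·29 ≡ 15 (mod 47)
Right side y^r · r^s mod p:
Squares mod 47: 43^1≡43, 43^2≡16, 43^4≡21, 43^8≡18, 43^16≡42, 43^32≡25
35 = 32 + 2 + 1, so 43^35 ≡ 25·16·43 ≡ 45 (mod 47)
Squares mod 47: 35^1≡35, 35^2≡3, 35^4≡9, 35^8≡34, 35^16≡28, 35^32≡32
44 = 32 + 8 + 4, so 35^44 ≡ 32·34·9 ≡ 16 (mod 47)
45·16 = 720 ≡ 15 (mod 47)
15 ≡ 15 (mod 47), so the signature is genuine.

valid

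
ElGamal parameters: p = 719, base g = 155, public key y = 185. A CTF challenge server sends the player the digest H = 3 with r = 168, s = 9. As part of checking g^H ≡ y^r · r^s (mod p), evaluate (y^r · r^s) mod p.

174

Squares mod 719: 185^1≡185, 185^2≡432, 185^4≡403, 185^8≡634, 185^16≡35, 185^32≡506, 185^64≡72, 185^128≡151
168 = 128 + 32 + 8, so 185^168 ≡ 151·506·634 ≡ 217 (mod 719)
Squares mod 719: 168^1≡168, 168^2≡183, 168^4≡415, 168^8≡384
9 = 8 + 1, so 168^9 ≡ 384·168 ≡ 521 (mod 719)
y^r · r^s ≡ 217·521 = 113057 ≡ 174 (mod 719)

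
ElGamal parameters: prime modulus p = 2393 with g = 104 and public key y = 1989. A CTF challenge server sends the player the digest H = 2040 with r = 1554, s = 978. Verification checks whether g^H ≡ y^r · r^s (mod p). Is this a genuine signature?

genuine

Left side g^H mod p:
Squares mod 2393: 104^1≡104, 104^2≡1244, 104^4≡1658, 104^8≡1800, 104^16≡2271, 104^32≡526, 104^64≡1481, 104^128≡1373, 104^256≡1838, 104^512≡1721, 104^1024≡1700
2040 = 1024 + 512 + 256 + 128 + 64 + 32 + 16 + 8, so 104^2040 ≡ 1700·1721·1838·1373·1481·526·2271·1800 ≡ 542 (mod 2393)
Right side y^r · r^s mod p:
Squares mod 2393: 1989^1≡1989, 1989^2≡492, 1989^4≡371, 1989^8≡1240, 1989^16≡1294, 1989^32≡1729, 1989^64≡584, 1989^128≡1250, 1989^256≡2264, 1989^512≡2283, 1989^1024≡135
1554 = 1024 + 512 + 16 + 2, so 1989^1554 ≡ 135·2283·1294·492 ≡ 919 (mod 2393)
Squares mod 2393: 1554^1≡1554, 1554^2≡379, 1554^4≡61, 1554^8≡1328, 1554^16≡2336, 1554^32≡856, 1554^64≡478, 1554^128≡1149, 1554^256≡1658, 1554^512≡1800
978 = 512 + 256 + 128 + 64 + 16 + 2, so 1554^978 ≡ 1800·1658·1149·478·2336·379 ≡ 938 (mod 2393)
919·938 = 862022 ≡ 542 (mod 2393)
542 ≡ 542 (mod 2393), so the signature is genuine.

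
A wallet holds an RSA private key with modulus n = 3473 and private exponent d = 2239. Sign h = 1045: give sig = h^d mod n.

Squares mod 3473: h^1≡1045, h^2≡1503, h^4≡1559, h^8≡2854, h^16≡1131, h^32≡1097, h^64≡1751, h^128≡2815, h^256≡2312, h^512≡397, h^1024≡1324, h^2048≡2584
2239 = 2048 + 128 + 32 + 16 + 8 + 4 + 2 + 1, so h^2239 ≡ 2584·2815·1097·1131·2854·1559·1503·1045 ≡ 845 (mod 3473)

845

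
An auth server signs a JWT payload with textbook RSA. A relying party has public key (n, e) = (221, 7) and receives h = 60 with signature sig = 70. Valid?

sig^2 ≡ 70^2 = 4900 ≡ 38
sig^4 ≡ 38^2 = 1444 ≡ 118
7 = 4 + 2 + 1, so sig^7 ≡ 118·38·70 ≡ 60 (mod 221)
60 = h, so the signature checks out.

yes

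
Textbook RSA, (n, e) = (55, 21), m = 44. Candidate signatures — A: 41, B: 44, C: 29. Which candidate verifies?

B

Candidate A: Squares mod 55: 41^1≡41, 41^2≡31, 41^4≡26, 41^8≡16, 41^16≡36; 21 = 16 + 4 + 1, so 41^21 ≡ 36·26·41 ≡ 41 (mod 55)
Candidate B: Squares mod 55: 44^1≡44, 44^2≡11, 44^4≡11, 44^8≡11, 44^16≡11; 21 = 16 + 4 + 1, so 44^21 ≡ 11·11·44 ≡ 44 (mod 55)
  → matches m = 44
Candidate C: Squares mod 55: 29^1≡29, 29^2≡16, 29^4≡36, 29^8≡31, 29^16≡26; 21 = 16 + 4 + 1, so 29^21 ≡ 26·36·29 ≡ 29 (mod 55)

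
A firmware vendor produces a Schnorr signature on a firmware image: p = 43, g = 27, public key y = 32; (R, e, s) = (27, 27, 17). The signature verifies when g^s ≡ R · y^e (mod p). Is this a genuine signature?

g^s mod p:
27^2 = 729 ≡ 41
27^4 ≡ 41^2 = 1681 ≡ 4
27^8 ≡ 4^2 = 16
27^16 ≡ 16^2 = 256 ≡ 41
17 = 16 + 1, so 27^17 ≡ 41·27 ≡ 32 (mod 43)
R · y^e mod p:
32^2 = 1024 ≡ 35
32^4 ≡ 35^2 = 1225 ≡ 21
32^8 ≡ 21^2 = 441 ≡ 11
32^16 ≡ 11^2 = 121 ≡ 35
27 = 16 + 8 + 2 + 1, so 32^27 ≡ 35·11·35·32 ≡ 39 (mod 43)
27·39 = 1053 ≡ 21 (mod 43)
32 ≠ 21; the check fails.

forged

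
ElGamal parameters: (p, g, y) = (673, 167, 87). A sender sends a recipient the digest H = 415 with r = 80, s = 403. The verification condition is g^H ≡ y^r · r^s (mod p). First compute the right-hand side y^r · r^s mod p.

87^2 = 7569 ≡ 166
87^4 ≡ 166^2 = 27556 ≡ 636
87^8 ≡ 636^2 = 404496 ≡ 23
87^16 ≡ 23^2 = 529
87^32 ≡ 529^2 = 279841 ≡ 546
87^64 ≡ 546^2 = 298116 ≡ 650
80 = 64 + 16, so 87^80 ≡ 650·529 ≡ 620 (mod 673)
80^2 = 6400 ≡ 343
80^4 ≡ 343^2 = 117649 ≡ 547
80^8 ≡ 547^2 = 299209 ≡ 397
80^16 ≡ 397^2 = 157609 ≡ 127
80^32 ≡ 127^2 = 16129 ≡ 650
80^64 ≡ 650^2 = 422500 ≡ 529
80^128 ≡ 529^2 = 279841 ≡ 546
80^256 ≡ 546^2 = 298116 ≡ 650
403 = 256 + 128 + 16 + 2 + 1, so 80^403 ≡ 650·546·127·343·80 ≡ 177 (mod 673)
y^r · r^s ≡ 620·177 = 109740 ≡ 41 (mod 673)

41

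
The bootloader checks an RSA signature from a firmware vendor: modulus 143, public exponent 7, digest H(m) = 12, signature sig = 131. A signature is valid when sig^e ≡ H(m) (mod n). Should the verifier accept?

Squares mod 143: sig^1≡131, sig^2≡1, sig^4≡1
7 = 4 + 2 + 1, so sig^7 ≡ 1·1·131 ≡ 131 (mod 143)
sig^7 mod 143 = 131, but H(m) = 12.

reject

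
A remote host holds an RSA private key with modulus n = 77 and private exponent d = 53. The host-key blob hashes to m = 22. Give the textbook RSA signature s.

m^2 ≡ 22^2 = 484 ≡ 22
m^4 ≡ 22^2 = 484 ≡ 22
m^8 ≡ 22^2 = 484 ≡ 22
m^16 ≡ 22^2 = 484 ≡ 22
m^32 ≡ 22^2 = 484 ≡ 22
53 = 32 + 16 + 4 + 1, so m^53 ≡ 22·22·22·22 ≡ 22 (mod 77)

22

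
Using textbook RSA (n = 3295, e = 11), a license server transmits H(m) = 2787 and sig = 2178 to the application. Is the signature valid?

valid

Squares mod 3295: sig^1≡2178, sig^2≡2179, sig^4≡3241, sig^8≡2916
11 = 8 + 2 + 1, so sig^11 ≡ 2916·2179·2178 ≡ 2787 (mod 3295)
Since 2787 equals the digest 2787, verification succeeds.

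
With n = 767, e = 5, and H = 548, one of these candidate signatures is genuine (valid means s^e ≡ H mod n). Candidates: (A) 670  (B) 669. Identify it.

B

Candidate A: Squares mod 767: 670^1≡670, 670^2≡205, 670^4≡607; 5 = 4 + 1, so 670^5 ≡ 607·670 ≡ 180 (mod 767)
Candidate B: Squares mod 767: 669^1≡669, 669^2≡400, 669^4≡464; 5 = 4 + 1, so 669^5 ≡ 464·669 ≡ 548 (mod 767)
  → matches H = 548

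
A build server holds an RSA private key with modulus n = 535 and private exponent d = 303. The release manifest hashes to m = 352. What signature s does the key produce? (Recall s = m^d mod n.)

523

m^303 mod 535 = 523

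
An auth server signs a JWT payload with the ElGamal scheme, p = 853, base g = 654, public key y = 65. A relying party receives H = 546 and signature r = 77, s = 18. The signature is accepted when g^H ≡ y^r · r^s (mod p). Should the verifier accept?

accept

Left side g^H mod p:
654^2 = 427716 ≡ 363
654^4 ≡ 363^2 = 131769 ≡ 407
654^8 ≡ 407^2 = 165649 ≡ 167
654^16 ≡ 167^2 = 27889 ≡ 593
654^32 ≡ 593^2 = 351649 ≡ 213
654^64 ≡ 213^2 = 45369 ≡ 160
654^128 ≡ 160^2 = 25600 ≡ 10
654^256 ≡ 10^2 = 100
654^512 ≡ 100^2 = 10000 ≡ 617
546 = 512 + 32 + 2, so 654^546 ≡ 617·213·363 ≡ 92 (mod 853)
Right side y^r · r^s mod p:
65^2 = 4225 ≡ 813
65^4 ≡ 813^2 = 660969 ≡ 747
65^8 ≡ 747^2 = 558009 ≡ 147
65^16 ≡ 147^2 = 21609 ≡ 284
65^32 ≡ 284^2 = 80656 ≡ 474
65^64 ≡ 474^2 = 224676 ≡ 337
77 = 64 + 8 + 4 + 1, so 65^77 ≡ 337·147·747·65 ≡ 828 (mod 853)
77^2 = 5929 ≡ 811
77^4 ≡ 811^2 = 657721 ≡ 58
77^8 ≡ 58^2 = 3364 ≡ 805
77^16 ≡ 805^2 = 648025 ≡ 598
18 = 16 + 2, so 77^18 ≡ 598·811 ≡ 474 (mod 853)
828·474 = 392472 ≡ 92 (mod 853)
92 ≡ 92 (mod 853), so the signature is genuine.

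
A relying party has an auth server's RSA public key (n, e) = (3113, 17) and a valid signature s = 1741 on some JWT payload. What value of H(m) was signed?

977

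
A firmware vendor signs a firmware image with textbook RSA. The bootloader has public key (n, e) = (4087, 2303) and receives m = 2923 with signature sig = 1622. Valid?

no

Squares mod 4087: sig^1≡1622, sig^2≡2943, sig^4≡896, sig^8≡1764, sig^16≡1489, sig^32≡1967, sig^64≡2787, sig^128≡2069, sig^256≡1672, sig^512≡76, sig^1024≡1689, sig^2048≡4082
2303 = 2048 + 128 + 64 + 32 + 16 + 8 + 4 + 2 + 1, so sig^2303 ≡ 4082·2069·2787·1967·1489·1764·896·2943·1622 ≡ 1164 (mod 4087)
sig^2303 mod 4087 = 1164, but m = 2923.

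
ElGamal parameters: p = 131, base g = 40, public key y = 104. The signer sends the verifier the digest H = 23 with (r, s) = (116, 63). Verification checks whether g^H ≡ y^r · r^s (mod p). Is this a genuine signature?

forged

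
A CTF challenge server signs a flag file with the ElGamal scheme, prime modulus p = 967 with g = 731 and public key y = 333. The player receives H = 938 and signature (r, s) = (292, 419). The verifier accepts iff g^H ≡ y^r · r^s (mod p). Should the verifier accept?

reject

Left side g^H mod p:
Squares mod 967: 731^1≡731, 731^2≡577, 731^4≡281, 731^8≡634, 731^16≡651, 731^32≡255, 731^64≡236, 731^128≡577, 731^256≡281, 731^512≡634
938 = 512 + 256 + 128 + 32 + 8 + 2, so 731^938 ≡ 634·281·577·255·634·577 ≡ 824 (mod 967)
Right side y^r · r^s mod p:
Squares mod 967: 333^1≡333, 333^2≡651, 333^4≡255, 333^8≡236, 333^16≡577, 333^32≡281, 333^64≡634, 333^128≡651, 333^256≡255
292 = 256 + 32 + 4, so 333^292 ≡ 255·281·255 ≡ 560 (mod 967)
Squares mod 967: 292^1≡292, 292^2≡168, 292^4≡181, 292^8≡850, 292^16≡151, 292^32≡560, 292^64≡292, 292^128≡168, 292^256≡181
419 = 256 + 128 + 32 + 2 + 1, so 292^419 ≡ 181·168·560·168·292 ≡ 255 (mod 967)
560·255 = 142800 ≡ 651 (mod 967)
824 ≠ 651, so verification fails.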